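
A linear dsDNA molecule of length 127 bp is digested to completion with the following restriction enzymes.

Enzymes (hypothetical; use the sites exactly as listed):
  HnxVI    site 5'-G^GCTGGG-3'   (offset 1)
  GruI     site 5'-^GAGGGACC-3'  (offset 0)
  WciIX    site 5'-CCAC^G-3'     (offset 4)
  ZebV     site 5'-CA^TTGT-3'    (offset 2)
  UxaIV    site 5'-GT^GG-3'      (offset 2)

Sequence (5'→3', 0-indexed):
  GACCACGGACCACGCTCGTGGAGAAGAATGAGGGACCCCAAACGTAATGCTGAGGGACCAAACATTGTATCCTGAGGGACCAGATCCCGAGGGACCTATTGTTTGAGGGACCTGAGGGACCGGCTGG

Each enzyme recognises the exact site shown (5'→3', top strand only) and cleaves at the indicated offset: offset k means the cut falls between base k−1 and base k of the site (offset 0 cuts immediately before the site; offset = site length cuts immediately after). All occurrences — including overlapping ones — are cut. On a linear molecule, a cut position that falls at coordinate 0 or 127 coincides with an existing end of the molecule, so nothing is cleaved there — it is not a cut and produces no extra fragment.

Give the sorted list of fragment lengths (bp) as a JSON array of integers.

[6,6,7,9,9,10,13,14,15,16,22]

Scan for sites:
  HnxVI (GGCTGGG, off=1): no sites
  GruI (GAGGGACC, off=0): starts [29, 51, 73, 88, 104, 113] → cuts [29, 51, 73, 88, 104, 113]
  WciIX (CCACG, off=4): starts [2, 9] → cuts [6, 13]
  ZebV (CATTGT, off=2): starts [62] → cuts [64]
  UxaIV (GTGG, off=2): starts [17] → cuts [19]

All cut coordinates (distinct, sorted): [6, 13, 19, 29, 51, 64, 73, 88, 104, 113]

Fragment lengths:
  [0,6): 6 bp
  [6,13): 7 bp
  [13,19): 6 bp
  [19,29): 10 bp
  [29,51): 22 bp
  [51,64): 13 bp
  [64,73): 9 bp
  [73,88): 15 bp
  [88,104): 16 bp
  [104,113): 9 bp
  [113,127): 14 bp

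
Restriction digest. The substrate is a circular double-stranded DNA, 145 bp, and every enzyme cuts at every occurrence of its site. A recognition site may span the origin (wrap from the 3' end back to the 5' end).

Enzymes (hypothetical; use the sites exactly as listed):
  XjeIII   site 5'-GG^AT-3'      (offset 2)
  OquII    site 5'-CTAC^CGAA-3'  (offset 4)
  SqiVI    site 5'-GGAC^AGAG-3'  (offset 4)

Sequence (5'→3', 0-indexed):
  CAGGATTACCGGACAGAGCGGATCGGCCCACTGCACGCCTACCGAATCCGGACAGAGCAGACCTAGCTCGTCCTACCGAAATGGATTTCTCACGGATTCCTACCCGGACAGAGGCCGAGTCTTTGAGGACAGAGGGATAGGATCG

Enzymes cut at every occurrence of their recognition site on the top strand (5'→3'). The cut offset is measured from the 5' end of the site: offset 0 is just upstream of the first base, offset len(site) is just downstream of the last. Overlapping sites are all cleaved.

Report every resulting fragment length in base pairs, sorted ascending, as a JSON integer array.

Scan for sites:
  XjeIII (GGAT, off=2): starts [2, 19, 82, 93, 134, 139] → cuts [4, 21, 84, 95, 136, 141]
  OquII (CTACCGAA, off=4): starts [38, 72] → cuts [42, 76]
  SqiVI (GGACAGAG, off=4): starts [10, 49, 105, 126] → cuts [14, 53, 109, 130]

All cut coordinates (distinct, sorted): [4, 14, 21, 42, 53, 76, 84, 95, 109, 130, 136, 141]

Fragments:
  4→14: 10 bp
  14→21: 7 bp
  21→42: 21 bp
  42→53: 11 bp
  53→76: 23 bp
  76→84: 8 bp
  84→95: 11 bp
  95→109: 14 bp
  109→130: 21 bp
  130→136: 6 bp
  136→141: 5 bp
  141→4 (wrap): 145-141+4 = 8 bp

[5,6,7,8,8,10,11,11,14,21,21,23]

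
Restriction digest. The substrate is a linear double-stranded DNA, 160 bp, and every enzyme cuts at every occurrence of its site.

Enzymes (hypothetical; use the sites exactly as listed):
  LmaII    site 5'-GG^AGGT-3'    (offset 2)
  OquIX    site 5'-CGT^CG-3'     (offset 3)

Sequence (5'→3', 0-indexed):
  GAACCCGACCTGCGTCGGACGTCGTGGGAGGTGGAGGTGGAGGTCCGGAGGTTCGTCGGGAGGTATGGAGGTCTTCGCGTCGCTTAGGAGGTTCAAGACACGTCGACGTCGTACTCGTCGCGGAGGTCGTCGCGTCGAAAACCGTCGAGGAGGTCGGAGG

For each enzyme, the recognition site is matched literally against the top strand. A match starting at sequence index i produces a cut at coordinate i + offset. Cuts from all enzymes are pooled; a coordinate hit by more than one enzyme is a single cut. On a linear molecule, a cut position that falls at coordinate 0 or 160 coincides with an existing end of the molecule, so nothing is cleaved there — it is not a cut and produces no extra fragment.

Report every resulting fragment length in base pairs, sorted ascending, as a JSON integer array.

Per-enzyme occurrences:
  LmaII GGAGGT/2: at [26, 32, 38, 46, 58, 66, 86, 121, 148] ⇒ [28, 34, 40, 48, 60, 68, 88, 123, 150]
  OquIX CGTCG/3: at [12, 19, 53, 77, 100, 106, 115, 127, 132, 142] ⇒ [15, 22, 56, 80, 103, 109, 118, 130, 135, 145]

Pooled cuts: [15, 22, 28, 34, 40, 48, 56, 60, 68, 80, 88, 103, 109, 118, 123, 130, 135, 145, 150]

Fragment lengths:
  [0,15): 15 bp
  [15,22): 7 bp
  [22,28): 6 bp
  [28,34): 6 bp
  [34,40): 6 bp
  [40,48): 8 bp
  [48,56): 8 bp
  [56,60): 4 bp
  [60,68): 8 bp
  [68,80): 12 bp
  [80,88): 8 bp
  [88,103): 15 bp
  [103,109): 6 bp
  [109,118): 9 bp
  [118,123): 5 bp
  [123,130): 7 bp
  [130,135): 5 bp
  [135,145): 10 bp
  [145,150): 5 bp
  [150,160): 10 bp

[4,5,5,5,6,6,6,6,7,7,8,8,8,8,9,10,10,12,15,15]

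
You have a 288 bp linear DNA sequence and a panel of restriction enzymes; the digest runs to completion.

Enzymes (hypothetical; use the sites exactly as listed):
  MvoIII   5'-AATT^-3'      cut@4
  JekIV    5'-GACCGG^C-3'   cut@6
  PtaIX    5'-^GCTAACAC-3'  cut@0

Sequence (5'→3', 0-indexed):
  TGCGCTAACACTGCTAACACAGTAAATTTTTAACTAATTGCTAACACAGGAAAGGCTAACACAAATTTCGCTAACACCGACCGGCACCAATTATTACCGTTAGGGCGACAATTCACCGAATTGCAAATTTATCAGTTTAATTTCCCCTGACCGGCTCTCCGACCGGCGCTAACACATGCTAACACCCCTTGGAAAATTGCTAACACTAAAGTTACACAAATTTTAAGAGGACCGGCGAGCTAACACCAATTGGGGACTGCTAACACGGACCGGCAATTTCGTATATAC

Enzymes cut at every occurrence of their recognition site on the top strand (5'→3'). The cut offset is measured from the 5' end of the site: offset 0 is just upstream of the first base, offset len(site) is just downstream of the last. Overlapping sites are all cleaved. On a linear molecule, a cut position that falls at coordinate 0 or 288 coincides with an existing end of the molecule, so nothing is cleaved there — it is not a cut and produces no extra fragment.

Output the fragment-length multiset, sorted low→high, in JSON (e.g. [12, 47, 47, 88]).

[1,2,3,3,5,7,7,8,9,9,10,10,11,12,12,13,13,13,13,15,15,15,16,21,21,24]

Site scan:
  MvoIII (AATT, off=4): starts [24, 35, 63, 88, 109, 118, 125, 138, 194, 218, 247, 274] → cuts [28, 39, 67, 92, 113, 122, 129, 142, 198, 222, 251, 278]
  JekIV (GACCGGC, off=6): starts [78, 148, 160, 229, 267] → cuts [84, 154, 166, 235, 273]
  PtaIX (GCTAACAC, off=0): starts [3, 12, 39, 54, 69, 167, 177, 198, 238, 258] → cuts [3, 12, 39, 54, 69, 167, 177, 198, 238, 258]

All cut coordinates (distinct, sorted): [3, 12, 28, 39, 54, 67, 69, 84, 92, 113, 122, 129, 142, 154, 166, 167, 177, 198, 222, 235, 238, 251, 258, 273, 278]

Fragments:
  [0,3): 3 bp
  [3,12): 9 bp
  [12,28): 16 bp
  [28,39): 11 bp
  [39,54): 15 bp
  [54,67): 13 bp
  [67,69): 2 bp
  [69,84): 15 bp
  [84,92): 8 bp
  [92,113): 21 bp
  [113,122): 9 bp
  [122,129): 7 bp
  [129,142): 13 bp
  [142,154): 12 bp
  [154,166): 12 bp
  [166,167): 1 bp
  [167,177): 10 bp
  [177,198): 21 bp
  [198,222): 24 bp
  [222,235): 13 bp
  [235,238): 3 bp
  [238,251): 13 bp
  [251,258): 7 bp
  [258,273): 15 bp
  [273,278): 5 bp
  [278,288): 10 bp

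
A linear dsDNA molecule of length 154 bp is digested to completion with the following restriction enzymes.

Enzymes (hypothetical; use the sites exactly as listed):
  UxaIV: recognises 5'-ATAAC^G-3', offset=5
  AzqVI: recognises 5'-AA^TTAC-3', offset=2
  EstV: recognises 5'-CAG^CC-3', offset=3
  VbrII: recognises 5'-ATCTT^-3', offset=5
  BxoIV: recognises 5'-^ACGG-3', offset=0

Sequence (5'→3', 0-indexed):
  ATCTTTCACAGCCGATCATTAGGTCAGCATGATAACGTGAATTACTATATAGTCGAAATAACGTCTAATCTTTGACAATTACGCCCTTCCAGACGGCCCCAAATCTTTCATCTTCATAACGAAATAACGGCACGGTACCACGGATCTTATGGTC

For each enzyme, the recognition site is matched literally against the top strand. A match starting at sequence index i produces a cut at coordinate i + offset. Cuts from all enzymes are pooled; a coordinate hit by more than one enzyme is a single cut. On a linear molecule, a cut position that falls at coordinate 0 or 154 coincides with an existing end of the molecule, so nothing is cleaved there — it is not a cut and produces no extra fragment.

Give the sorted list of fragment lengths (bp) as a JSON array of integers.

[2,3,5,5,6,6,6,6,6,7,8,9,10,14,15,21,25]

Per-enzyme occurrences:
  UxaIV (ATAACG, off=5): starts [31, 57, 115, 123] → cuts [36, 62, 120, 128]
  AzqVI (AATTAC, off=2): starts [39, 76] → cuts [41, 78]
  EstV (CAGCC, off=3): starts [8] → cuts [11]
  VbrII (ATCTT, off=5): starts [0, 67, 102, 109, 143] → cuts [5, 72, 107, 114, 148]
  BxoIV (ACGG, off=0): starts [92, 126, 131, 139] → cuts [92, 126, 131, 139]

Pooled cuts: [5, 11, 36, 41, 62, 72, 78, 92, 107, 114, 120, 126, 128, 131, 139, 148]

Fragments:
  [0,5): 5 bp
  [5,11): 6 bp
  [11,36): 25 bp
  [36,41): 5 bp
  [41,62): 21 bp
  [62,72): 10 bp
  [72,78): 6 bp
  [78,92): 14 bp
  [92,107): 15 bp
  [107,114): 7 bp
  [114,120): 6 bp
  [120,126): 6 bp
  [126,128): 2 bp
  [128,131): 3 bp
  [131,139): 8 bp
  [139,148): 9 bp
  [148,154): 6 bp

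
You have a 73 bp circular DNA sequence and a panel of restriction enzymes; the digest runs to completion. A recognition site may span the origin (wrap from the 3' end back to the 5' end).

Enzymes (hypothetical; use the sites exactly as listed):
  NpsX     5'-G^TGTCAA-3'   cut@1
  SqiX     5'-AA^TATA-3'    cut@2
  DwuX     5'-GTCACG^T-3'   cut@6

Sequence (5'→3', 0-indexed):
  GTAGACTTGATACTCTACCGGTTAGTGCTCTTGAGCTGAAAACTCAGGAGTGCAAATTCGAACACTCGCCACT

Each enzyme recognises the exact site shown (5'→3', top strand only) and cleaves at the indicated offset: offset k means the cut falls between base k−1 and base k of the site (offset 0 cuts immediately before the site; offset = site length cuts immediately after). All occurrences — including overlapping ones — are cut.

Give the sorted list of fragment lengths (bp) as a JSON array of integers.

[73]

Site scan:
  NpsX (GTGTCAA, off=1): no sites
  SqiX (AATATA, off=2): no sites
  DwuX (GTCACGT, off=6): no sites

Pooled cuts: ∅

Fragment lengths:
  no cuts → one circular fragment of 73 bp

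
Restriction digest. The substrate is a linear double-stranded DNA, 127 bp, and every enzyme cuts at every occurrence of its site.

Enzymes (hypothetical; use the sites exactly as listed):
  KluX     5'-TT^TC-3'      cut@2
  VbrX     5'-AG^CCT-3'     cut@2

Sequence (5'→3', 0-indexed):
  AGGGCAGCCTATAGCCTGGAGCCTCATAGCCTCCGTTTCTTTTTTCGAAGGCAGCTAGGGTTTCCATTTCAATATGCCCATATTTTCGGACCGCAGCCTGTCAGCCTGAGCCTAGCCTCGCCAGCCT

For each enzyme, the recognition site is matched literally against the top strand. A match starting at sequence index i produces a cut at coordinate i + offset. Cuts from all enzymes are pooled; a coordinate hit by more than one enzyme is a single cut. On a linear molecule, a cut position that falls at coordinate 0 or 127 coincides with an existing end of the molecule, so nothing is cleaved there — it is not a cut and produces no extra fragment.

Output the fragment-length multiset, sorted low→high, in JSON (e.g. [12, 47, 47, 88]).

[3,5,6,6,7,7,7,7,8,8,8,9,11,17,18]

Per-enzyme occurrences:
  KluX (TTTC, off=2): starts [35, 42, 60, 66, 83] → cuts [37, 44, 62, 68, 85]
  VbrX (AGCCT, off=2): starts [5, 12, 19, 27, 94, 102, 108, 113, 122] → cuts [7, 14, 21, 29, 96, 104, 110, 115, 124]

Pooled cuts: [7, 14, 21, 29, 37, 44, 62, 68, 85, 96, 104, 110, 115, 124]

Fragment lengths:
  [0,7): 7 bp
  [7,14): 7 bp
  [14,21): 7 bp
  [21,29): 8 bp
  [29,37): 8 bp
  [37,44): 7 bp
  [44,62): 18 bp
  [62,68): 6 bp
  [68,85): 17 bp
  [85,96): 11 bp
  [96,104): 8 bp
  [104,110): 6 bp
  [110,115): 5 bp
  [115,124): 9 bp
  [124,127): 3 bp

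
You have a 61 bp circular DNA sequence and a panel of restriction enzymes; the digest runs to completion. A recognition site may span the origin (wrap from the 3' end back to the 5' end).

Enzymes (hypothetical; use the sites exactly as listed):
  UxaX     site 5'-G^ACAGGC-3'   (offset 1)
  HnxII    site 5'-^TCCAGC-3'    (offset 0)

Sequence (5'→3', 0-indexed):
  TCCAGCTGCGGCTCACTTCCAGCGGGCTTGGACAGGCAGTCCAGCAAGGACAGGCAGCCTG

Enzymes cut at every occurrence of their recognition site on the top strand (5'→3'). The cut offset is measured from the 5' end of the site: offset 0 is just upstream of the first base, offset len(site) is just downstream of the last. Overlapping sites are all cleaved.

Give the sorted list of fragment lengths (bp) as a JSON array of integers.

Site scan:
  UxaX (GACAGGC, off=1): starts [30, 48] → cuts [31, 49]
  HnxII (TCCAGC, off=0): starts [0, 17, 39] → cuts [0, 17, 39]

Pooled cuts: [0, 17, 31, 39, 49]

Fragments:
  0→17: 17 bp
  17→31: 14 bp
  31→39: 8 bp
  39→49: 10 bp
  49→0 (wrap): 61-49+0 = 12 bp

[8,10,12,14,17]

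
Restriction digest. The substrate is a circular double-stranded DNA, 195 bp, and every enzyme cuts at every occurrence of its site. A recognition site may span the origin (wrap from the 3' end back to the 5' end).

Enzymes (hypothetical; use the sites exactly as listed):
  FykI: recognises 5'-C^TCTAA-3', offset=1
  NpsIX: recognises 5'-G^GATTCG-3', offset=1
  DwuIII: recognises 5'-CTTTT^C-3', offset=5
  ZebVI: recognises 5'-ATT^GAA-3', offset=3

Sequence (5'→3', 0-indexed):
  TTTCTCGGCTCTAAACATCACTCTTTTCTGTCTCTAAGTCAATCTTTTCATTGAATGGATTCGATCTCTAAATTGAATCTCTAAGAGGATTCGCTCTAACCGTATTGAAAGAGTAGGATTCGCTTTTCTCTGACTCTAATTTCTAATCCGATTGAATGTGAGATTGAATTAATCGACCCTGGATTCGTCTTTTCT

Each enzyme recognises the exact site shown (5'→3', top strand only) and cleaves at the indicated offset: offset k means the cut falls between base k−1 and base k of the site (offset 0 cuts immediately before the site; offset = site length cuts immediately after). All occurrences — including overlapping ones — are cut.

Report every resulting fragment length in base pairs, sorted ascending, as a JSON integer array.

[4,5,5,5,5,6,7,7,8,8,9,10,11,12,12,12,16,16,18,19]

Scan for sites:
  FykI CTCTAA/1: at [8, 31, 65, 78, 93, 133] ⇒ [9, 32, 66, 79, 94, 134]
  NpsIX GGATTCG/1: at [56, 86, 115, 180] ⇒ [57, 87, 116, 181]
  DwuIII CTTTTC/5: at [22, 43, 122, 188, 193] ⇒ [3, 27, 48, 127, 193]
  ZebVI ATTGAA/3: at [49, 71, 103, 150, 162] ⇒ [52, 74, 106, 153, 165]

Pooled cuts: [3, 9, 27, 32, 48, 52, 57, 66, 74, 79, 87, 94, 106, 116, 127, 134, 153, 165, 181, 193]

Fragment lengths:
  3→9: 6 bp
  9→27: 18 bp
  27→32: 5 bp
  32→48: 16 bp
  48→52: 4 bp
  52→57: 5 bp
  57→66: 9 bp
  66→74: 8 bp
  74→79: 5 bp
  79→87: 8 bp
  87→94: 7 bp
  94→106: 12 bp
  106→116: 10 bp
  116→127: 11 bp
  127→134: 7 bp
  134→153: 19 bp
  153→165: 12 bp
  165→181: 16 bp
  181→193: 12 bp
  193→3 (wrap): 195-193+3 = 5 bp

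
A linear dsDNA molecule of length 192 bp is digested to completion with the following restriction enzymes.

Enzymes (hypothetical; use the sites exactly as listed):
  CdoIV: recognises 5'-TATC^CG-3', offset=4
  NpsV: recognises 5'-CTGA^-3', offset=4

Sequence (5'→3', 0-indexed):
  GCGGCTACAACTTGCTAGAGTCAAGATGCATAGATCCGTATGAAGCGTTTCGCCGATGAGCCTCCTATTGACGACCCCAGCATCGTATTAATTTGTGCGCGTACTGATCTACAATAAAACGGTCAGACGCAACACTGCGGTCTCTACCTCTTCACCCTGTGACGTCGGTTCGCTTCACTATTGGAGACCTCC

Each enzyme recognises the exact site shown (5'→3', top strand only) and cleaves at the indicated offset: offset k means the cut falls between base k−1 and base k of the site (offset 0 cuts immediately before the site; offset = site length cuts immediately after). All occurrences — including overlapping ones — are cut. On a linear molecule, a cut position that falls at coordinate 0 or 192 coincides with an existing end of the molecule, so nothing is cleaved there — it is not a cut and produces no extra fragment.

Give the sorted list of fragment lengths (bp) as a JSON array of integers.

Per-enzyme occurrences:
  CdoIV (TATCCG, off=4): no sites
  NpsV CTGA/4: at [103] ⇒ [107]

Pooled cuts: [107]

Fragments:
  [0,107): 107 bp
  [107,192): 85 bp

[85,107]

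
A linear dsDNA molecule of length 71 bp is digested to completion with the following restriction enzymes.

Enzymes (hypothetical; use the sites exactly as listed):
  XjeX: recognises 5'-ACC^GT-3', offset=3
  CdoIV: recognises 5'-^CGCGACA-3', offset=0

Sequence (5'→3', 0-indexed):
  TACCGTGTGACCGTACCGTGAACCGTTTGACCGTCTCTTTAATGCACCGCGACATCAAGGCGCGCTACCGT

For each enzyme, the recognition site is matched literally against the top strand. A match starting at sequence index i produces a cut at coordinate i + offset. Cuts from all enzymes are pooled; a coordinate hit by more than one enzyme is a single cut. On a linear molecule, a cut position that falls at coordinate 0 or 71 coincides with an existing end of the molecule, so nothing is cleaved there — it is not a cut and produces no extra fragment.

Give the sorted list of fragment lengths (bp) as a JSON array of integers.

[2,4,5,7,8,8,15,22]

Site scan:
  XjeX ACCGT/3: at [1, 9, 14, 21, 29, 66] ⇒ [4, 12, 17, 24, 32, 69]
  CdoIV CGCGACA/0: at [47] ⇒ [47]

All cut coordinates (distinct, sorted): [4, 12, 17, 24, 32, 47, 69]

Fragments:
  [0,4): 4 bp
  [4,12): 8 bp
  [12,17): 5 bp
  [17,24): 7 bp
  [24,32): 8 bp
  [32,47): 15 bp
  [47,69): 22 bp
  [69,71): 2 bp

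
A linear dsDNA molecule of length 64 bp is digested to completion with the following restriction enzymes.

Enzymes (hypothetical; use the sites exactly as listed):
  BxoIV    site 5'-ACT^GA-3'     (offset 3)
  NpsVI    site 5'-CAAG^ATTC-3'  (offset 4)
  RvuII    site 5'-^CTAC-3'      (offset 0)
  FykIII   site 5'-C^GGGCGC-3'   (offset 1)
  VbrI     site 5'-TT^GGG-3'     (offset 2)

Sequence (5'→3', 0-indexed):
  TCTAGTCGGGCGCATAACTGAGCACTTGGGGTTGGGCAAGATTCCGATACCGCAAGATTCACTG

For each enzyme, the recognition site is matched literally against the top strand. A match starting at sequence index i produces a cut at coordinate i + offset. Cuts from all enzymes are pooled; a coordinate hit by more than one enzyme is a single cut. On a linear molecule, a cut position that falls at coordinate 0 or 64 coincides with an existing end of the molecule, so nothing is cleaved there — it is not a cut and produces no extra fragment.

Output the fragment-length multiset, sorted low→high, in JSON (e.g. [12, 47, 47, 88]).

Scan for sites:
  BxoIV ACTGA/3: at [16] ⇒ [19]
  NpsVI CAAGATTC/4: at [36, 52] ⇒ [40, 56]
  RvuII (CTAC, off=0): no sites
  FykIII CGGGCGC/1: at [6] ⇒ [7]
  VbrI TTGGG/2: at [25, 31] ⇒ [27, 33]

All cut coordinates (distinct, sorted): [7, 19, 27, 33, 40, 56]

Fragment lengths:
  [0,7): 7 bp
  [7,19): 12 bp
  [19,27): 8 bp
  [27,33): 6 bp
  [33,40): 7 bp
  [40,56): 16 bp
  [56,64): 8 bp

[6,7,7,8,8,12,16]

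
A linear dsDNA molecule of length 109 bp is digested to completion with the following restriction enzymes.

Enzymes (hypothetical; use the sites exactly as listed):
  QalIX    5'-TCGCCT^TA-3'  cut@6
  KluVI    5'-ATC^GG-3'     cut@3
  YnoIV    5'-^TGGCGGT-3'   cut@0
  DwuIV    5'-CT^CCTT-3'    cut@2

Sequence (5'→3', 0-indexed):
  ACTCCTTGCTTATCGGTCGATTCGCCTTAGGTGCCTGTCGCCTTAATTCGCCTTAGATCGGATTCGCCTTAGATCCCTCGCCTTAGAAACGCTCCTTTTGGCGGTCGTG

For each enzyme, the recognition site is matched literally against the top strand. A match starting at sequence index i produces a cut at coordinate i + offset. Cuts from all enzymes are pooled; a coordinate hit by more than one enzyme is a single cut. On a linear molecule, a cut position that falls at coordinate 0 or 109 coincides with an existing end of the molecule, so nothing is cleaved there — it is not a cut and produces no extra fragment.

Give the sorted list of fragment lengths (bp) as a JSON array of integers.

[3,5,6,10,10,10,11,11,13,14,16]

Site scan:
  QalIX (TCGCCTTA, off=6): starts [21, 37, 47, 63, 77] → cuts [27, 43, 53, 69, 83]
  KluVI (ATCGG, off=3): starts [11, 56] → cuts [14, 59]
  YnoIV (TGGCGGT, off=0): starts [98] → cuts [98]
  DwuIV (CTCCTT, off=2): starts [1, 91] → cuts [3, 93]

Pooled cuts: [3, 14, 27, 43, 53, 59, 69, 83, 93, 98]

Fragment lengths:
  [0,3): 3 bp
  [3,14): 11 bp
  [14,27): 13 bp
  [27,43): 16 bp
  [43,53): 10 bp
  [53,59): 6 bp
  [59,69): 10 bp
  [69,83): 14 bp
  [83,93): 10 bp
  [93,98): 5 bp
  [98,109): 11 bp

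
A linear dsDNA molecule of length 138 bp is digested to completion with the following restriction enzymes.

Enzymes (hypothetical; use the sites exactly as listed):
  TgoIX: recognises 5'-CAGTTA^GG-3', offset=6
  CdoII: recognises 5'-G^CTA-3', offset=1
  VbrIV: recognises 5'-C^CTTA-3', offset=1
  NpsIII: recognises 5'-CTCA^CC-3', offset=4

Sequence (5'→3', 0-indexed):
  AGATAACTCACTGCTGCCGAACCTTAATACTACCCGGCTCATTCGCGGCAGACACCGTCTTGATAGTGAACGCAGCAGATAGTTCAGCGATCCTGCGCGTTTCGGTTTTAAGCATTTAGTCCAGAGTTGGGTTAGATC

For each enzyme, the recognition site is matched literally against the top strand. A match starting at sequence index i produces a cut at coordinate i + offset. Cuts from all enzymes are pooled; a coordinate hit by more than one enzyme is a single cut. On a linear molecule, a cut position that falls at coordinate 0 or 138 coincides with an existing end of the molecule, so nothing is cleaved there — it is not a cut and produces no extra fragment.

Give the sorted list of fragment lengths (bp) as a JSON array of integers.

Site scan:
  TgoIX (CAGTTAGG, off=6): no sites
  CdoII (GCTA, off=1): no sites
  VbrIV CCTTA/1: at [21] ⇒ [22]
  NpsIII (CTCACC, off=4): no sites

Pooled cuts: [22]

Fragments:
  [0,22): 22 bp
  [22,138): 116 bp

[22,116]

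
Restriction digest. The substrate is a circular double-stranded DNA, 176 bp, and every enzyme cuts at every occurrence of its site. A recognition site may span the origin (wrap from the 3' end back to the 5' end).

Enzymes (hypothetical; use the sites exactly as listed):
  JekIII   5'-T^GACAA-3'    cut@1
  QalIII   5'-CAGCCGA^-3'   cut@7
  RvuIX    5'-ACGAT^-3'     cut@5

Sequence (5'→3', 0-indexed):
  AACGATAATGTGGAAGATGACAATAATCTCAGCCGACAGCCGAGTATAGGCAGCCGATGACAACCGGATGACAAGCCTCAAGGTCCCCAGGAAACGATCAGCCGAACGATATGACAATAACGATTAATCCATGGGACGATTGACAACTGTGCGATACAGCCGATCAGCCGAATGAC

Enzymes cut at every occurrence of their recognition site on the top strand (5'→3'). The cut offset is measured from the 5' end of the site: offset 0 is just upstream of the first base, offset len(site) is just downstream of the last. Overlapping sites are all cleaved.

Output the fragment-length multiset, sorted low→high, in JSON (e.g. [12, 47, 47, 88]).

Site scan:
  JekIII (TGACAA, off=1): starts [17, 57, 68, 111, 140, 172] → cuts [18, 58, 69, 112, 141, 173]
  QalIII (CAGCCGA, off=7): starts [29, 36, 50, 98, 156, 164] → cuts [36, 43, 57, 105, 163, 171]
  RvuIX (ACGAT, off=5): starts [1, 93, 105, 119, 135] → cuts [6, 98, 110, 124, 140]

All cut coordinates (distinct, sorted): [6, 18, 36, 43, 57, 58, 69, 98, 105, 110, 112, 124, 140, 141, 163, 171, 173]

Fragment lengths:
  6→18: 12 bp
  18→36: 18 bp
  36→43: 7 bp
  43→57: 14 bp
  57→58: 1 bp
  58→69: 11 bp
  69→98: 29 bp
  98→105: 7 bp
  105→110: 5 bp
  110→112: 2 bp
  112→124: 12 bp
  124→140: 16 bp
  140→141: 1 bp
  141→163: 22 bp
  163→171: 8 bp
  171→173: 2 bp
  173→6 (wrap): 176-173+6 = 9 bp

[1,1,2,2,5,7,7,8,9,11,12,12,14,16,18,22,29]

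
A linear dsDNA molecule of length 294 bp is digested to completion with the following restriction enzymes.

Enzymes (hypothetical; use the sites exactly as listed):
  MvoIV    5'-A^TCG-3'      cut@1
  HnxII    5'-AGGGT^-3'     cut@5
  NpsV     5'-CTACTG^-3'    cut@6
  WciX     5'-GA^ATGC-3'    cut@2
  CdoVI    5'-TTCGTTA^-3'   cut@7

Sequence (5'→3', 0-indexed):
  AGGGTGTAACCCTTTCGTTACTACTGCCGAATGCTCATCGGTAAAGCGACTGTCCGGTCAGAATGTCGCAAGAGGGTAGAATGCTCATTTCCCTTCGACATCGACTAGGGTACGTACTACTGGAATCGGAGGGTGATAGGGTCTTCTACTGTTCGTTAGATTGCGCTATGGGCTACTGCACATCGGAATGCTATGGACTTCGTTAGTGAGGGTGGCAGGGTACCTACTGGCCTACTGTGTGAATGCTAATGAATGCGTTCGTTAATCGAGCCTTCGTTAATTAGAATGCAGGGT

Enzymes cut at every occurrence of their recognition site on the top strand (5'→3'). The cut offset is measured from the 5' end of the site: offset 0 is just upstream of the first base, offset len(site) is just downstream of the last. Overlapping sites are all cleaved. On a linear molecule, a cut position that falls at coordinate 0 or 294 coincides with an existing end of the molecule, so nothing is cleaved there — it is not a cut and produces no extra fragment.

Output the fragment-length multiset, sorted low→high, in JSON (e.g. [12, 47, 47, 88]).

Per-enzyme occurrences:
  MvoIV (ATCG, off=1): starts [36, 99, 124, 181, 264] → cuts [37, 100, 125, 182, 265]
  HnxII (AGGGT, off=5): starts [0, 72, 106, 129, 137, 208, 216, 289] → cuts [5, 77, 111, 134, 142, 213, 221] (position 294 is a terminus of the linear molecule — no cut)
  NpsV (CTACTG, off=6): starts [20, 116, 145, 172, 223, 231] → cuts [26, 122, 151, 178, 229, 237]
  WciX (GAATGC, off=2): starts [28, 78, 185, 240, 250, 283] → cuts [30, 80, 187, 242, 252, 285]
  CdoVI (TTCGTTA, off=7): starts [13, 151, 198, 257, 272] → cuts [20, 158, 205, 264, 279]

Pooled cuts: [5, 20, 26, 30, 37, 77, 80, 100, 111, 122, 125, 134, 142, 151, 158, 178, 182, 187, 205, 213, 221, 229, 237, 242, 252, 264, 265, 279, 285]

Fragment lengths:
  [0,5): 5 bp
  [5,20): 15 bp
  [20,26): 6 bp
  [26,30): 4 bp
  [30,37): 7 bp
  [37,77): 40 bp
  [77,80): 3 bp
  [80,100): 20 bp
  [100,111): 11 bp
  [111,122): 11 bp
  [122,125): 3 bp
  [125,134): 9 bp
  [134,142): 8 bp
  [142,151): 9 bp
  [151,158): 7 bp
  [158,178): 20 bp
  [178,182): 4 bp
  [182,187): 5 bp
  [187,205): 18 bp
  [205,213): 8 bp
  [213,221): 8 bp
  [221,229): 8 bp
  [229,237): 8 bp
  [237,242): 5 bp
  [242,252): 10 bp
  [252,264): 12 bp
  [264,265): 1 bp
  [265,279): 14 bp
  [279,285): 6 bp
  [285,294): 9 bp

[1,3,3,4,4,5,5,5,6,6,7,7,8,8,8,8,8,9,9,9,10,11,11,12,14,15,18,20,20,40]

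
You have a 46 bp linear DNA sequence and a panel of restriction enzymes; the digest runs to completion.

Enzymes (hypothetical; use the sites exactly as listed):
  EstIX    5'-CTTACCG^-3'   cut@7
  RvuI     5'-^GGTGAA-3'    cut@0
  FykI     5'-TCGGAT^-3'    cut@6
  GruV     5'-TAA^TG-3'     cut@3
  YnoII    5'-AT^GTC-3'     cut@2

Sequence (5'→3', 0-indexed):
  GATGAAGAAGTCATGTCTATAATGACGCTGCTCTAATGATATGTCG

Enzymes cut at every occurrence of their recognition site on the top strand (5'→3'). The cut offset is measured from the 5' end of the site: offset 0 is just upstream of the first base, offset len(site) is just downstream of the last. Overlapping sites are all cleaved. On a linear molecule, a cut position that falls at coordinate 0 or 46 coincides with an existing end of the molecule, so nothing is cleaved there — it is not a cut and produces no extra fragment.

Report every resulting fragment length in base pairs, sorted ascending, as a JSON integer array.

[4,6,8,14,14]

Scan for sites:
  EstIX (CTTACCG, off=7): no sites
  RvuI (GGTGAA, off=0): no sites
  FykI (TCGGAT, off=6): no sites
  GruV (TAATG, off=3): starts [19, 33] → cuts [22, 36]
  YnoII (ATGTC, off=2): starts [12, 40] → cuts [14, 42]

All cut coordinates (distinct, sorted): [14, 22, 36, 42]

Fragment lengths:
  [0,14): 14 bp
  [14,22): 8 bp
  [22,36): 14 bp
  [36,42): 6 bp
  [42,46): 4 bp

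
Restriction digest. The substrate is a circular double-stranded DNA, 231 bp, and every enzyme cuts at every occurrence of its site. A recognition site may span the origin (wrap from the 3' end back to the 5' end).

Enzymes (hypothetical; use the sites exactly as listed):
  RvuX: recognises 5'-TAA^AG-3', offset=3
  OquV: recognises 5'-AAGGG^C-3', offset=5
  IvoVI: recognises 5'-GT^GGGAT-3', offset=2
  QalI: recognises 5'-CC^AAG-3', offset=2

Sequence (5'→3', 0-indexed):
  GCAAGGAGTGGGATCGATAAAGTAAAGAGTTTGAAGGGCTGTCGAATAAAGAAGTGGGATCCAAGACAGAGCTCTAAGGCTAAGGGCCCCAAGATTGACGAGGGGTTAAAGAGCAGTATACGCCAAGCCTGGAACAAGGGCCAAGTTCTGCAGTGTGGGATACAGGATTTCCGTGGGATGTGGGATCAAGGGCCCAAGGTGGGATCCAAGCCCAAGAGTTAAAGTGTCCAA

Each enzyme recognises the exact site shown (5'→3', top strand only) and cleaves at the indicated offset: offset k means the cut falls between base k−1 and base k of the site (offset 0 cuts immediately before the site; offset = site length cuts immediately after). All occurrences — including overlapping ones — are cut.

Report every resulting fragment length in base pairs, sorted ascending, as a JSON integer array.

[2,3,4,5,5,6,6,7,7,7,7,9,11,11,11,11,13,14,15,16,18,19,24]

Site scan:
  RvuX TAAAG/3: at [17, 22, 46, 106, 219] ⇒ [20, 25, 49, 109, 222]
  OquV AAGGGC/5: at [33, 81, 135, 187] ⇒ [38, 86, 140, 192]
  IvoVI GTGGGAT/2: at [7, 53, 154, 172, 179, 198] ⇒ [9, 55, 156, 174, 181, 200]
  QalI CCAAG/2: at [60, 88, 122, 140, 193, 205, 211, 227] ⇒ [62, 90, 124, 142, 195, 207, 213, 229]

All cut coordinates (distinct, sorted): [9, 20, 25, 38, 49, 55, 62, 86, 90, 109, 124, 140, 142, 156, 174, 181, 192, 195, 200, 207, 213, 222, 229]

Fragments:
  9→20: 11 bp
  20→25: 5 bp
  25→38: 13 bp
  38→49: 11 bp
  49→55: 6 bp
  55→62: 7 bp
  62→86: 24 bp
  86→90: 4 bp
  90→109: 19 bp
  109→124: 15 bp
  124→140: 16 bp
  140→142: 2 bp
  142→156: 14 bp
  156→174: 18 bp
  174→181: 7 bp
  181→192: 11 bp
  192→195: 3 bp
  195→200: 5 bp
  200→207: 7 bp
  207→213: 6 bp
  213→222: 9 bp
  222→229: 7 bp
  229→9 (wrap): 231-229+9 = 11 bp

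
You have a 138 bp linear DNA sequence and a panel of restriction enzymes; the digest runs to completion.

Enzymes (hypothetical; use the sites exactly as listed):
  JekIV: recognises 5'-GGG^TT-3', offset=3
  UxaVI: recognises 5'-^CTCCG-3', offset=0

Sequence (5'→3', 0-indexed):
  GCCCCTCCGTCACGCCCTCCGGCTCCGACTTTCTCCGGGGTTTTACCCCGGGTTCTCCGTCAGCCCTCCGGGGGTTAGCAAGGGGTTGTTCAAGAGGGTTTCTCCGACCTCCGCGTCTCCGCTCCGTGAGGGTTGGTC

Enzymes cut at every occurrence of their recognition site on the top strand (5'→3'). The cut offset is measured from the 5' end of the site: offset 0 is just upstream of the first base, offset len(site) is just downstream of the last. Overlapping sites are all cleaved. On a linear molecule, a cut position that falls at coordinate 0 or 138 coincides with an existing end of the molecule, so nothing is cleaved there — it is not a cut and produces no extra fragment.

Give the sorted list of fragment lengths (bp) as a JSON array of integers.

[2,3,4,5,6,6,7,8,8,9,10,11,11,11,12,12,13]

Per-enzyme occurrences:
  JekIV GGGTT/3: at [37, 49, 71, 82, 95, 129] ⇒ [40, 52, 74, 85, 98, 132]
  UxaVI CTCCG/0: at [4, 16, 22, 32, 54, 65, 101, 108, 116, 121] ⇒ [4, 16, 22, 32, 54, 65, 101, 108, 116, 121]

Pooled cuts: [4, 16, 22, 32, 40, 52, 54, 65, 74, 85, 98, 101, 108, 116, 121, 132]

Fragments:
  [0,4): 4 bp
  [4,16): 12 bp
  [16,22): 6 bp
  [22,32): 10 bp
  [32,40): 8 bp
  [40,52): 12 bp
  [52,54): 2 bp
  [54,65): 11 bp
  [65,74): 9 bp
  [74,85): 11 bp
  [85,98): 13 bp
  [98,101): 3 bp
  [101,108): 7 bp
  [108,116): 8 bp
  [116,121): 5 bp
  [121,132): 11 bp
  [132,138): 6 bp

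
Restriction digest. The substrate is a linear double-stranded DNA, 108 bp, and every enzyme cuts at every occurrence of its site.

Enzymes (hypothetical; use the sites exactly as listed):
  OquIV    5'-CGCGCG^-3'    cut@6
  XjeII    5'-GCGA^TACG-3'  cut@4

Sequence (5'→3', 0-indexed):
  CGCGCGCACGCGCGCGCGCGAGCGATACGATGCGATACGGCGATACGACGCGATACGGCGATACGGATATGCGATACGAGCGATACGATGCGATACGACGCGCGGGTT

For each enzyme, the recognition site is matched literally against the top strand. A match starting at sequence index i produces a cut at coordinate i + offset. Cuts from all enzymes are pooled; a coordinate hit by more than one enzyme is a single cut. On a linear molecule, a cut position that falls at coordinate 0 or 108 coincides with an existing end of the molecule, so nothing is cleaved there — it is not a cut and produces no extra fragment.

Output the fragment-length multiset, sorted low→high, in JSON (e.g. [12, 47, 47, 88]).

Per-enzyme occurrences:
  OquIV CGCGCG/6: at [0, 8, 10, 12, 14, 98] ⇒ [6, 14, 16, 18, 20, 104]
  XjeII GCGATACG/4: at [21, 31, 39, 49, 57, 70, 79, 89] ⇒ [25, 35, 43, 53, 61, 74, 83, 93]

Pooled cuts: [6, 14, 16, 18, 20, 25, 35, 43, 53, 61, 74, 83, 93, 104]

Fragment lengths:
  [0,6): 6 bp
  [6,14): 8 bp
  [14,16): 2 bp
  [16,18): 2 bp
  [18,20): 2 bp
  [20,25): 5 bp
  [25,35): 10 bp
  [35,43): 8 bp
  [43,53): 10 bp
  [53,61): 8 bp
  [61,74): 13 bp
  [74,83): 9 bp
  [83,93): 10 bp
  [93,104): 11 bp
  [104,108): 4 bp

[2,2,2,4,5,6,8,8,8,9,10,10,10,11,13]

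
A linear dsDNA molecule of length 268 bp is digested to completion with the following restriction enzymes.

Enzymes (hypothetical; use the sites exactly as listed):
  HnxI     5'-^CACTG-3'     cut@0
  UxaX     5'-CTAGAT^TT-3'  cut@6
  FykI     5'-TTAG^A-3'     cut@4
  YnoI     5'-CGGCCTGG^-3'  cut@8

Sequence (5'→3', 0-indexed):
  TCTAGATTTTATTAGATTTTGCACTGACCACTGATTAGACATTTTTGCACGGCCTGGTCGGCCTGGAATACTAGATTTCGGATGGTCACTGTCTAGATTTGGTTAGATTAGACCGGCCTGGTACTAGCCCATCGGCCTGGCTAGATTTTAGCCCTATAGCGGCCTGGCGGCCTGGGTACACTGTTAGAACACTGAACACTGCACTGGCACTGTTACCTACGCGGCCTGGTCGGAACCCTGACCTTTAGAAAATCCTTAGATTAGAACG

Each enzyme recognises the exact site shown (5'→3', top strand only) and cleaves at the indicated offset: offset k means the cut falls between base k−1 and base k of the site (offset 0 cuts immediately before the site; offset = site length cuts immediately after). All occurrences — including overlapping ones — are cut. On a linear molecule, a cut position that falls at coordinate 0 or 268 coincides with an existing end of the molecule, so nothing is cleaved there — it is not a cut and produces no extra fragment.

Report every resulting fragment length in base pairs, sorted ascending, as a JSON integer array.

[2,3,4,5,5,5,6,6,6,7,7,7,8,8,8,9,9,10,10,10,10,11,12,19,19,19,21,22]

Per-enzyme occurrences:
  HnxI CACTG/0: at [21, 28, 86, 178, 189, 196, 201, 207] ⇒ [21, 28, 86, 178, 189, 196, 201, 207]
  UxaX CTAGATTT/6: at [1, 70, 92, 140] ⇒ [7, 76, 98, 146]
  FykI TTAGA/4: at [11, 34, 102, 107, 183, 244, 255, 260] ⇒ [15, 38, 106, 111, 187, 248, 259, 264]
  YnoI CGGCCTGG/8: at [49, 58, 113, 132, 159, 167, 221] ⇒ [57, 66, 121, 140, 167, 175, 229]

All cut coordinates (distinct, sorted): [7, 15, 21, 28, 38, 57, 66, 76, 86, 98, 106, 111, 121, 140, 146, 167, 175, 178, 187, 189, 196, 201, 207, 229, 248, 259, 264]

Fragment lengths:
  [0,7): 7 bp
  [7,15): 8 bp
  [15,21): 6 bp
  [21,28): 7 bp
  [28,38): 10 bp
  [38,57): 19 bp
  [57,66): 9 bp
  [66,76): 10 bp
  [76,86): 10 bp
  [86,98): 12 bp
  [98,106): 8 bp
  [106,111): 5 bp
  [111,121): 10 bp
  [121,140): 19 bp
  [140,146): 6 bp
  [146,167): 21 bp
  [167,175): 8 bp
  [175,178): 3 bp
  [178,187): 9 bp
  [187,189): 2 bp
  [189,196): 7 bp
  [196,201): 5 bp
  [201,207): 6 bp
  [207,229): 22 bp
  [229,248): 19 bp
  [248,259): 11 bp
  [259,264): 5 bp
  [264,268): 4 bp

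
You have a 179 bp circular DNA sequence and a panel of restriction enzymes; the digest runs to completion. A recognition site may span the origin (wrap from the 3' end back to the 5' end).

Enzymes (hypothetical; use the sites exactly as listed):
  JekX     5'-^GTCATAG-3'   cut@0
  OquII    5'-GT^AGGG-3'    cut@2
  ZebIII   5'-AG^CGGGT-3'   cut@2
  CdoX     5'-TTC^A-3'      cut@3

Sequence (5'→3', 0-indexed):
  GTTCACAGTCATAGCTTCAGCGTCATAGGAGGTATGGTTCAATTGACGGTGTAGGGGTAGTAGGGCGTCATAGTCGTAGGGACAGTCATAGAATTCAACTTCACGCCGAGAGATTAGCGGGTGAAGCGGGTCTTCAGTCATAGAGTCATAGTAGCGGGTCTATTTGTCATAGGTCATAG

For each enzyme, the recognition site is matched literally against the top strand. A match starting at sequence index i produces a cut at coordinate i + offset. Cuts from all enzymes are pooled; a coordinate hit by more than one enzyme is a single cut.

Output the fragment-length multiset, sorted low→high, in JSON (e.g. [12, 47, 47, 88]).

Site scan:
  JekX GTCATAG/0: at [7, 21, 66, 84, 136, 144, 165, 172] ⇒ [7, 21, 66, 84, 136, 144, 165, 172]
  OquII GTAGGG/2: at [50, 59, 75] ⇒ [52, 61, 77]
  ZebIII AGCGGGT/2: at [115, 124, 152] ⇒ [117, 126, 154]
  CdoX TTCA/3: at [1, 15, 37, 93, 99, 132] ⇒ [4, 18, 40, 96, 102, 135]

All cut coordinates (distinct, sorted): [4, 7, 18, 21, 40, 52, 61, 66, 77, 84, 96, 102, 117, 126, 135, 136, 144, 154, 165, 172]

Fragment lengths:
  4→7: 3 bp
  7→18: 11 bp
  18→21: 3 bp
  21→40: 19 bp
  40→52: 12 bp
  52→61: 9 bp
  61→66: 5 bp
  66→77: 11 bp
  77→84: 7 bp
  84→96: 12 bp
  96→102: 6 bp
  102→117: 15 bp
  117→126: 9 bp
  126→135: 9 bp
  135→136: 1 bp
  136→144: 8 bp
  144→154: 10 bp
  154→165: 11 bp
  165→172: 7 bp
  172→4 (wrap): 179-172+4 = 11 bp

[1,3,3,5,6,7,7,8,9,9,9,10,11,11,11,11,12,12,15,19]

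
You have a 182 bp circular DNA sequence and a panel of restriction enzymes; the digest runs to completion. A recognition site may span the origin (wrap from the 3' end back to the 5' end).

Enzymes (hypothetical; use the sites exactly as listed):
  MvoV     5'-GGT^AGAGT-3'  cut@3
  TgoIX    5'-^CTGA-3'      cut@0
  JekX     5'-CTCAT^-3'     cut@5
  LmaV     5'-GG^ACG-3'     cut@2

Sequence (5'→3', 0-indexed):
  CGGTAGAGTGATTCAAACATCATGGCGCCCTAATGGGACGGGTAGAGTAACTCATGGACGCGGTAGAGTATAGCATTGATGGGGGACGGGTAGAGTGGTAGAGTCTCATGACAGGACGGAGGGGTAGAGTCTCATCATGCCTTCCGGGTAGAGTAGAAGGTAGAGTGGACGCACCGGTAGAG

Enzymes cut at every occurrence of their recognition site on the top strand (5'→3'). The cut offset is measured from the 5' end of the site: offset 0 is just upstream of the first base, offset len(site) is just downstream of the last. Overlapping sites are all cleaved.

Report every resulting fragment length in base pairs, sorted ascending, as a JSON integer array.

Site scan:
  MvoV (GGTAGAGT, off=3): starts [1, 40, 61, 88, 96, 122, 146, 158] → cuts [4, 43, 64, 91, 99, 125, 149, 161]
  TgoIX (CTGA, off=0): no sites
  JekX (CTCAT, off=5): starts [50, 104, 130] → cuts [55, 109, 135]
  LmaV (GGACG, off=2): starts [35, 55, 83, 113, 166] → cuts [37, 57, 85, 115, 168]

Pooled cuts: [4, 37, 43, 55, 57, 64, 85, 91, 99, 109, 115, 125, 135, 149, 161, 168]

Fragment lengths:
  4→37: 33 bp
  37→43: 6 bp
  43→55: 12 bp
  55→57: 2 bp
  57→64: 7 bp
  64→85: 21 bp
  85→91: 6 bp
  91→99: 8 bp
  99→109: 10 bp
  109→115: 6 bp
  115→125: 10 bp
  125→135: 10 bp
  135→149: 14 bp
  149→161: 12 bp
  161→168: 7 bp
  168→4 (wrap): 182-168+4 = 18 bp

[2,6,6,6,7,7,8,10,10,10,12,12,14,18,21,33]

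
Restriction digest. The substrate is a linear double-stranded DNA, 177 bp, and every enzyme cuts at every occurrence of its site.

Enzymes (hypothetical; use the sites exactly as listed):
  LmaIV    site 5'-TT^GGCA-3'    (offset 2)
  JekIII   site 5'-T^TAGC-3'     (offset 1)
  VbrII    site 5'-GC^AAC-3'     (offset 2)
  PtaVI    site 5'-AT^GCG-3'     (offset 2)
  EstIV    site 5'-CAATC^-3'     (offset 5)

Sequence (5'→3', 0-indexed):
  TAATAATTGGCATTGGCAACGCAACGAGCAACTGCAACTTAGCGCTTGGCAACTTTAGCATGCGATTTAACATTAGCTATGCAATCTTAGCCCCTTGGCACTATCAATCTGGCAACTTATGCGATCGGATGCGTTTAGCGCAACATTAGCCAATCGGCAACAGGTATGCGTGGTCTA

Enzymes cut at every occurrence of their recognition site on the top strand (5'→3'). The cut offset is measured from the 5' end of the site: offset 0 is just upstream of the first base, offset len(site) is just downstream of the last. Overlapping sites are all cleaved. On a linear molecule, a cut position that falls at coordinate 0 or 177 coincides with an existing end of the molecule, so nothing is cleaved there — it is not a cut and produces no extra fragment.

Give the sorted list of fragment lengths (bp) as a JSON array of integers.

[1,3,3,3,4,4,5,5,5,5,6,6,6,6,7,7,8,8,9,9,9,10,10,12,13,13]

Scan for sites:
  LmaIV (TTGGCA, off=2): starts [6, 12, 45, 94] → cuts [8, 14, 47, 96]
  JekIII (TTAGC, off=1): starts [38, 54, 72, 86, 134, 145] → cuts [39, 55, 73, 87, 135, 146]
  VbrII (GCAAC, off=2): starts [15, 20, 27, 33, 48, 111, 139, 156] → cuts [17, 22, 29, 35, 50, 113, 141, 158]
  PtaVI (ATGCG, off=2): starts [59, 118, 128, 165] → cuts [61, 120, 130, 167]
  EstIV (CAATC, off=5): starts [81, 104, 150] → cuts [86, 109, 155]

Pooled cuts: [8, 14, 17, 22, 29, 35, 39, 47, 50, 55, 61, 73, 86, 87, 96, 109, 113, 120, 130, 135, 141, 146, 155, 158, 167]

Fragments:
  [0,8): 8 bp
  [8,14): 6 bp
  [14,17): 3 bp
  [17,22): 5 bp
  [22,29): 7 bp
  [29,35): 6 bp
  [35,39): 4 bp
  [39,47): 8 bp
  [47,50): 3 bp
  [50,55): 5 bp
  [55,61): 6 bp
  [61,73): 12 bp
  [73,86): 13 bp
  [86,87): 1 bp
  [87,96): 9 bp
  [96,109): 13 bp
  [109,113): 4 bp
  [113,120): 7 bp
  [120,130): 10 bp
  [130,135): 5 bp
  [135,141): 6 bp
  [141,146): 5 bp
  [146,155): 9 bp
  [155,158): 3 bp
  [158,167): 9 bp
  [167,177): 10 bp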